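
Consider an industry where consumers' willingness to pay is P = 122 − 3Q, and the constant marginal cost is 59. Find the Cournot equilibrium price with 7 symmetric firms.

P = 66.875

With 7 symmetric Cournot firms, each firm's FOC gives 122 − 24q = 59, so q = 2.625, Q = 7·2.625 = 18.375, and P = 66.875.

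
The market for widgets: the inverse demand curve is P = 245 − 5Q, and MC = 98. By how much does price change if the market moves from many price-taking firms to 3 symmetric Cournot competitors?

P rises by 36.75

Perfect competition: P = MC = 98, so 245 − 5Q = 98 and Q = 29.4.
Cournot with 3 identical firms: the symmetric best-response condition is 245 − 20q = 98. Each firm produces q = 7.35, total output Q = 22.05, price P = 134.75.
Change in price: 134.75 − 98 = 36.75.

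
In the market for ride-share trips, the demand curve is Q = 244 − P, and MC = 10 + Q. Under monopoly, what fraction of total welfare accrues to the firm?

PS/TS = 0.75

Inverting demand: P = 244 − Q.
A monopolist chooses Q where MR = MC. MR = 244 − 2Q; setting this equal to 10 + Q gives Q = 78 and P = 166.
CS = ½·(244 − 166)·78 = 3042.
PS = P·Q − VC(Q) = 166·78 − (10·78 + ½·1·78²) = 9126.
Share captured = PS/TS = 9126/12168 = 0.75.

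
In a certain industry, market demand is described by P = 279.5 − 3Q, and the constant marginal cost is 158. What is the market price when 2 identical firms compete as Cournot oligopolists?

Cournot with 2 identical firms: the symmetric best-response condition is 279.5 − 9q = 158. Each firm produces q = 13.5, total output Q = 27, price P = 198.5.

P = 198.5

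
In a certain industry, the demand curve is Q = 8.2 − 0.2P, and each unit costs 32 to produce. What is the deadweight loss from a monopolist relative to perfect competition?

Inverting demand: P = 41 − 5Q.
Under competition P = MC = 32, so Q = (41 − 32)/5 = 1.8.
The monopolist equates marginal revenue to marginal cost: 41 − 10Q = 32, so Q = 0.9. From demand, P = 36.5.
DWL is the triangle between Q = 0.9 and Q = 1.8: ½·(1.8 − 0.9)·(36.5 − 32) = 2.025.

DWL = 2.025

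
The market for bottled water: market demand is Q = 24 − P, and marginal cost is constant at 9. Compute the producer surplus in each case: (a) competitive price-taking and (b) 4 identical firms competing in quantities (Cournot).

Competition: PS = 0; Cournot: PS = 36

Inverting demand: P = 24 − Q.
Perfect competition: P = MC = 9, so 24 − Q = 9 and Q = 15.
PS = (9 − 9)·15 = 0.
In a 4-firm Cournot equilibrium, symmetry and the first-order condition give q = (24 − 9)/(5) = 3. So Q = 12 and P = 12.
PS = (12 − 9)·12 = 36.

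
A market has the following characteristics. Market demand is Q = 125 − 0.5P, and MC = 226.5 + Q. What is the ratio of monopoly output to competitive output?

Q_m/Q_c = 0.6

Inverting demand: P = 250 − 2Q.
The monopolist equates marginal revenue to marginal cost: 250 − 4Q = 226.5 + Q, so Q = 4.7. From demand, P = 240.6.
Competitive equilibrium sets price equal to marginal cost: 250 − 2Q = 226.5 + Q, so Q = 47/6 and P = 703/3.
Ratio Q_m/Q_c = 4.7/(47/6) = 0.6.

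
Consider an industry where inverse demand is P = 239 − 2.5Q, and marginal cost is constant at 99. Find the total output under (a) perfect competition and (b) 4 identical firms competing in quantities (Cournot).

Competitive firms price at marginal cost: P = 99, giving Q = 56.
Cournot with 4 identical firms: the symmetric best-response condition is 239 − 12.5q = 99. Each firm produces q = 11.2, total output Q = 44.8, price P = 127.

Competition: Q = 56; Cournot: Q = 44.8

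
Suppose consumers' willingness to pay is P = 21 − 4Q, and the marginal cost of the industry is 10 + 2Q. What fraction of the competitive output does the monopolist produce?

The monopolist equates marginal revenue to marginal cost: 21 − 8Q = 10 + 2Q, so Q = 1.1. From demand, P = 16.6.
Competitive equilibrium sets price equal to marginal cost: 21 − 4Q = 10 + 2Q, so Q = 11/6 and P = 41/3.
Ratio Q_m/Q_c = 1.1/(11/6) = 0.6.

Q_m/Q_c = 0.6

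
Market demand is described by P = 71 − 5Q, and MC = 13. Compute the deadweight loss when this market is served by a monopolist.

DWL = 84.1

Under competition P = MC = 13, so Q = (71 − 13)/5 = 11.6.
Monopoly sets MR = MC: 71 − 10Q = 13 ⇒ Q = 5.8, P = 71 − 5·5.8 = 42.
DWL is the triangle between Q = 5.8 and Q = 11.6: ½·(11.6 − 5.8)·(42 − 13) = 84.1.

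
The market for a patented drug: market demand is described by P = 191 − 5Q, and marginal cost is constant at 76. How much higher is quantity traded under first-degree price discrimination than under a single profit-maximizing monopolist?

Q rises by 11.5

The monopolist equates marginal revenue to marginal cost: 191 − 10Q = 76, so Q = 11.5. From demand, P = 133.5.
With perfect price discrimination, output is the efficient level Q = 23 (where demand meets MC), but every buyer pays their willingness to pay: CS = 0 and PS = total surplus.
Change in quantity traded: 23 − 11.5 = 11.5.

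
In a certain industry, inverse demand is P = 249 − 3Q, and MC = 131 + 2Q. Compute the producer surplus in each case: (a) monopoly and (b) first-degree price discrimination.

The monopolist equates marginal revenue to marginal cost: 249 − 6Q = 131 + 2Q, so Q = 14.75. From demand, P = 204.75.
PS = P·Q − VC(Q) = 204.75·14.75 − (131·14.75 + ½·2·14.75²) = 870.25.
A perfectly discriminating monopolist sells every unit with P(Q) ≥ MC(Q), so output equals the competitive quantity Q = 23.6. Each buyer pays their reservation price, so CS = 0 and the firm captures all surplus.
PS = ½·(249 − 131)·23.6 = 1392.4.

Monopoly: PS = 870.25; Perfect PD: PS = 1392.4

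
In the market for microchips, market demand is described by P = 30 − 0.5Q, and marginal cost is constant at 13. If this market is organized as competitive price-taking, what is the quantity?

Q = 34

Perfect competition: P = MC = 13, so 30 − 0.5Q = 13 and Q = 34.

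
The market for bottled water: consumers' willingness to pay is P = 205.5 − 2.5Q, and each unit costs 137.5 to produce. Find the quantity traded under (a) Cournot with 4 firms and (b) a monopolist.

In a 4-firm Cournot equilibrium, symmetry and the first-order condition give q = (205.5 − 137.5)/(12.5) = 5.44. So Q = 21.76 and P = 151.1.
Monopoly sets MR = MC: 205.5 − 5Q = 137.5 ⇒ Q = 13.6, P = 205.5 − 2.5·13.6 = 171.5.

Cournot: Q = 21.76; Monopoly: Q = 13.6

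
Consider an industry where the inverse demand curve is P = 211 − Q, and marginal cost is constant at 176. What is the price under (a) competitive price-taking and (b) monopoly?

Competitive firms price at marginal cost: P = 176, giving Q = 35.
A monopolist chooses Q where MR = MC. MR = 211 − 2Q; setting this equal to 176 gives Q = 17.5 and P = 193.5.

Competition: P = 176; Monopoly: P = 193.5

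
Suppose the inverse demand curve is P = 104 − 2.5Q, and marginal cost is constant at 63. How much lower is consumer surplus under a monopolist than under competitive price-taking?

Perfect competition: P = MC = 63, so 104 − 2.5Q = 63 and Q = 16.4.
CS = ½·(104 − 63)·16.4 = 336.2.
The monopolist equates marginal revenue to marginal cost: 104 − 5Q = 63, so Q = 8.2. From demand, P = 83.5.
CS = ½·(104 − 83.5)·8.2 = 84.05.
Change in consumer surplus: 84.05 − 336.2 = −252.15.

Consumer surplus falls by 252.15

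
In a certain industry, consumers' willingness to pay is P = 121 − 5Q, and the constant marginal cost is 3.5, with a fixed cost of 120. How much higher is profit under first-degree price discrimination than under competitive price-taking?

π rises by 1380.625

Perfect competition: P = MC = 3.5, so 121 − 5Q = 3.5 and Q = 23.5.
Profit = (3.5 − 3.5)·23.5 − 120 = −120.
A perfectly discriminating monopolist sells every unit with P(Q) ≥ MC(Q), so output equals the competitive quantity Q = 23.5. Each buyer pays their reservation price, so CS = 0 and the firm captures all surplus.
PS equals the full surplus area, 1380.625. Profit = 1380.625 − 120 = 1260.625.
Change in profit: 1260.625 − −120 = 1380.625.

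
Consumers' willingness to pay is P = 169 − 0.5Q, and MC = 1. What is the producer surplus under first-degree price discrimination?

PS = 28224

Under first-degree price discrimination the firm charges each unit its demand price and produces up to where P = MC, i.e. Q = 336. Consumer surplus is zero; producer surplus equals total surplus.
PS = ½·(169 − 1)·336 = 28224.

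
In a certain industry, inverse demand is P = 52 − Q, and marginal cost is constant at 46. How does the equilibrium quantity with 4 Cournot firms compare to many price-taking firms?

With 4 symmetric Cournot firms, each firm's FOC gives 52 − 5q = 46, so q = 1.2, Q = 4·1.2 = 4.8, and P = 47.2.
Perfect competition: P = MC = 46, so 52 − Q = 46 and Q = 6.

Cournot: Q = 4.8; Competition: Q = 6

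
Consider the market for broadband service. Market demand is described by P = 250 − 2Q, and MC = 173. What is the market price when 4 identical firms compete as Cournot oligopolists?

Cournot with 4 identical firms: the symmetric best-response condition is 250 − 10q = 173. Each firm produces q = 7.7, total output Q = 30.8, price P = 188.4.

P = 188.4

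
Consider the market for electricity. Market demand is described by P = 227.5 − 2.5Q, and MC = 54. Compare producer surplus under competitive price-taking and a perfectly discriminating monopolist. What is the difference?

PS rises by 6020.45

Perfect competition: P = MC = 54, so 227.5 − 2.5Q = 54 and Q = 69.4.
PS = (54 − 54)·69.4 = 0.
A perfectly discriminating monopolist sells every unit with P(Q) ≥ MC(Q), so output equals the competitive quantity Q = 69.4. Each buyer pays their reservation price, so CS = 0 and the firm captures all surplus.
PS = ½·(227.5 − 54)·69.4 = 6020.45.
Change in producer surplus: 6020.45 − 0 = 6020.45.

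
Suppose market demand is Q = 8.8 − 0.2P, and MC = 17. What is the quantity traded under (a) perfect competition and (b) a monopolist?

Competition: Q = 5.4; Monopoly: Q = 2.7

Inverting demand: P = 44 − 5Q.
Perfect competition: P = MC = 17, so 44 − 5Q = 17 and Q = 5.4.
The monopolist equates marginal revenue to marginal cost: 44 − 10Q = 17, so Q = 2.7. From demand, P = 30.5.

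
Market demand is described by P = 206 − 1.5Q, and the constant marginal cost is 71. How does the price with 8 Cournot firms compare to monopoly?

Cournot: P = 86; Monopoly: P = 138.5

With 8 symmetric Cournot firms, each firm's FOC gives 206 − 13.5q = 71, so q = 10, Q = 8·10 = 80, and P = 86.
The monopolist equates marginal revenue to marginal cost: 206 − 3Q = 71, so Q = 45. From demand, P = 138.5.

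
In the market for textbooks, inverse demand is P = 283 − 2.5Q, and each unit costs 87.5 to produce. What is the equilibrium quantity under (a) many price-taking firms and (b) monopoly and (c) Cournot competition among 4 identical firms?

Competitive firms price at marginal cost: P = 87.5, giving Q = 78.2.
Monopoly sets MR = MC: 283 − 5Q = 87.5 ⇒ Q = 39.1, P = 283 − 2.5·39.1 = 185.25.
Cournot with 4 identical firms: the symmetric best-response condition is 283 − 12.5q = 87.5. Each firm produces q = 15.64, total output Q = 62.56, price P = 126.6.

Competition: Q = 78.2; Monopoly: Q = 39.1; Cournot: Q = 62.56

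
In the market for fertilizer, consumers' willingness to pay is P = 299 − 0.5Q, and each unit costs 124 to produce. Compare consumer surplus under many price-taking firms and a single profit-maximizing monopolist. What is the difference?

Consumer surplus falls by 22968.75

Competitive firms price at marginal cost: P = 124, giving Q = 350.
CS = ½·(299 − 124)·350 = 30625.
The monopolist equates marginal revenue to marginal cost: 299 − Q = 124, so Q = 175. From demand, P = 211.5.
CS = ½·(299 − 211.5)·175 = 7656.25.
Change in consumer surplus: 7656.25 − 30625 = −22968.75.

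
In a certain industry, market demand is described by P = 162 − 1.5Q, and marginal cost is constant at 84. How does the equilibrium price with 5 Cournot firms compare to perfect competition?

In a 5-firm Cournot equilibrium, symmetry and the first-order condition give q = (162 − 84)/(9) = 26/3. So Q = 130/3 and P = 97.
Competitive firms price at marginal cost: P = 84, giving Q = 52.

Cournot: P = 97; Competition: P = 84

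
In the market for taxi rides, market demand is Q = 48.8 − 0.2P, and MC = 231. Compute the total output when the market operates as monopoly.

Inverting demand: P = 244 − 5Q.
A monopolist chooses Q where MR = MC. MR = 244 − 10Q; setting this equal to 231 gives Q = 1.3 and P = 237.5.

Q = 1.3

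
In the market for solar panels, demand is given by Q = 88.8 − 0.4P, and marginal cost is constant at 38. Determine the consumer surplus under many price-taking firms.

Inverting demand: P = 222 − 2.5Q.
Perfect competition: P = MC = 38, so 222 − 2.5Q = 38 and Q = 73.6.
CS = ½·(222 − 38)·73.6 = 6771.2.

CS = 6771.2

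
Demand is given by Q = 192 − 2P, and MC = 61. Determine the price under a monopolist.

P = 78.5

Inverting demand: P = 96 − 0.5Q.
Monopoly sets MR = MC: 96 − Q = 61 ⇒ Q = 35, P = 96 − 0.5·35 = 78.5.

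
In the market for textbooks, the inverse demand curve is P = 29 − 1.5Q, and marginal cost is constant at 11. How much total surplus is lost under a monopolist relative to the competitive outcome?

Competitive firms price at marginal cost: P = 11, giving Q = 12.
The monopolist equates marginal revenue to marginal cost: 29 − 3Q = 11, so Q = 6. From demand, P = 20.
DWL is the triangle between Q = 6 and Q = 12: ½·(12 − 6)·(20 − 11) = 27.

DWL = 27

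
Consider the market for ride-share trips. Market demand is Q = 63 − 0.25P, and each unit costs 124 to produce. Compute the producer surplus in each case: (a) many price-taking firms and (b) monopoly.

Competition: PS = 0; Monopoly: PS = 1024

Inverting demand: P = 252 − 4Q.
Competitive firms price at marginal cost: P = 124, giving Q = 32.
PS = (124 − 124)·32 = 0.
The monopolist equates marginal revenue to marginal cost: 252 − 8Q = 124, so Q = 16. From demand, P = 188.
PS = (188 − 124)·16 = 1024.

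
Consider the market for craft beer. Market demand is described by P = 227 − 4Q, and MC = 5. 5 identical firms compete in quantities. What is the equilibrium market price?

In a 5-firm Cournot equilibrium, symmetry and the first-order condition give q = (227 − 5)/(24) = 9.25. So Q = 46.25 and P = 42.

P = 42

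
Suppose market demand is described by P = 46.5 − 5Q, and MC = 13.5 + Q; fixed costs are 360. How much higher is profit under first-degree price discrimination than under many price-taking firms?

Under competition P = MC: 46.5 − 5Q = 13.5 + Q ⇒ Q = 5.5, P = 19.
Profit = 19·5.5 − (13.5·5.5 + ½·1·5.5²) − 360 = −344.875.
A perfectly discriminating monopolist sells every unit with P(Q) ≥ MC(Q), so output equals the competitive quantity Q = 5.5. Each buyer pays their reservation price, so CS = 0 and the firm captures all surplus.
PS equals the full surplus area, 90.75. Profit = 90.75 − 360 = −269.25.
Change in profit: −269.25 − −344.875 = 75.625.

π rises by 75.625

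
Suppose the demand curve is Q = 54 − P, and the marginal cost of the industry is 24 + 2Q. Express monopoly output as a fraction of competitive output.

Inverting demand: P = 54 − Q.
The monopolist equates marginal revenue to marginal cost: 54 − 2Q = 24 + 2Q, so Q = 7.5. From demand, P = 46.5.
Competitive equilibrium sets price equal to marginal cost: 54 − Q = 24 + 2Q, so Q = 10 and P = 44.
Ratio Q_m/Q_c = 7.5/10 = 0.75.

Q_m/Q_c = 0.75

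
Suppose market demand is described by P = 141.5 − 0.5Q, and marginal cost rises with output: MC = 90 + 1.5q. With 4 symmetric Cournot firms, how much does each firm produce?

q_i = 12.875

With 4 symmetric Cournot firms, each firm's FOC gives 141.5 − 2.5q = 90 + 1.5q, so q = 12.875, Q = 4·12.875 = 51.5, and P = 115.75.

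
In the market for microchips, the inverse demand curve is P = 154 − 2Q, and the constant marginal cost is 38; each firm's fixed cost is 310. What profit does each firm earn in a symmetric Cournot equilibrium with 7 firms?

Cournot with 7 identical firms: the symmetric best-response condition is 154 − 16q = 38. Each firm produces q = 7.25, total output Q = 50.75, price P = 52.5.
Each firm's profit = (52.5 − 38)·7.25 − 310 = −204.875.

π_i = −204.875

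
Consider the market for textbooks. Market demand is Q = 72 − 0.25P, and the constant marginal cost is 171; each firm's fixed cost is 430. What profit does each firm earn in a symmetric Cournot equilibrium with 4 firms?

π_i = −293.11

Inverting demand: P = 288 − 4Q.
Cournot with 4 identical firms: the symmetric best-response condition is 288 − 20q = 171. Each firm produces q = 5.85, total output Q = 23.4, price P = 194.4.
Each firm's profit = (194.4 − 171)·5.85 − 430 = −293.11.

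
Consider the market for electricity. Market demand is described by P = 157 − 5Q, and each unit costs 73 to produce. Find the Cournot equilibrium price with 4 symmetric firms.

In a 4-firm Cournot equilibrium, symmetry and the first-order condition give q = (157 − 73)/(25) = 3.36. So Q = 13.44 and P = 89.8.

P = 89.8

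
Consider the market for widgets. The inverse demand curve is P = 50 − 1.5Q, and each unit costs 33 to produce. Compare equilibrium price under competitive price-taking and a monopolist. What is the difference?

Perfect competition: P = MC = 33, so 50 − 1.5Q = 33 and Q = 34/3.
Monopoly sets MR = MC: 50 − 3Q = 33 ⇒ Q = 17/3, P = 50 − 1.5·17/3 = 41.5.
Change in equilibrium price: 41.5 − 33 = 8.5.

P rises by 8.5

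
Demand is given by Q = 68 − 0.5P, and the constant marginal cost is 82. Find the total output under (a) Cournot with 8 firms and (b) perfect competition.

Inverting demand: P = 136 − 2Q.
In a 8-firm Cournot equilibrium, symmetry and the first-order condition give q = (136 − 82)/(18) = 3. So Q = 24 and P = 88.
Under competition P = MC = 82, so Q = (136 − 82)/2 = 27.

Cournot: Q = 24; Competition: Q = 27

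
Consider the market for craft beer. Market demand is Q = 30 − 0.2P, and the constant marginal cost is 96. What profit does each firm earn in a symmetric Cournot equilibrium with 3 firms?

π_i = 36.45

Inverting demand: P = 150 − 5Q.
In a 3-firm Cournot equilibrium, symmetry and the first-order condition give q = (150 − 96)/(20) = 2.7. So Q = 8.1 and P = 109.5.
Each firm's profit = (109.5 − 96)·2.7 = 36.45.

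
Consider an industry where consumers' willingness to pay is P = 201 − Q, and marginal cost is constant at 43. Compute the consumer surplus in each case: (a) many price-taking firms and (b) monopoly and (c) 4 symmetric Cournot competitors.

Competition: CS = 12482; Monopoly: CS = 3120.5; Cournot: CS = 7988.48

Competitive firms price at marginal cost: P = 43, giving Q = 158.
CS = ½·(201 − 43)·158 = 12482.
Monopoly sets MR = MC: 201 − 2Q = 43 ⇒ Q = 79, P = 201 − 79 = 122.
CS = ½·(201 − 122)·79 = 3120.5.
With 4 symmetric Cournot firms, each firm's FOC gives 201 − 5q = 43, so q = 31.6, Q = 4·31.6 = 126.4, and P = 74.6.
CS = ½·(201 − 74.6)·126.4 = 7988.48.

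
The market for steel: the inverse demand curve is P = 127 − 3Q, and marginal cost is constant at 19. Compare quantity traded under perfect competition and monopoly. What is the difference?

Competitive firms price at marginal cost: P = 19, giving Q = 36.
The monopolist equates marginal revenue to marginal cost: 127 − 6Q = 19, so Q = 18. From demand, P = 73.
Change in quantity traded: 18 − 36 = −18.

Q falls by 18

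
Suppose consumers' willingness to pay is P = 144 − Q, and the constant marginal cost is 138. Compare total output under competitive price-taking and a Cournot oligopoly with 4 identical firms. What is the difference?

Q falls by 1.2

Perfect competition: P = MC = 138, so 144 − Q = 138 and Q = 6.
In a 4-firm Cournot equilibrium, symmetry and the first-order condition give q = (144 − 138)/(5) = 1.2. So Q = 4.8 and P = 139.2.
Change in total output: 4.8 − 6 = −1.2.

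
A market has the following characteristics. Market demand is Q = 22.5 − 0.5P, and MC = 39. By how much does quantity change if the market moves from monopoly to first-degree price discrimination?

Inverting demand: P = 45 − 2Q.
A monopolist chooses Q where MR = MC. MR = 45 − 4Q; setting this equal to 39 gives Q = 1.5 and P = 42.
With perfect price discrimination, output is the efficient level Q = 3 (where demand meets MC), but every buyer pays their willingness to pay: CS = 0 and PS = total surplus.
Change in quantity: 3 − 1.5 = 1.5.

Q rises by 1.5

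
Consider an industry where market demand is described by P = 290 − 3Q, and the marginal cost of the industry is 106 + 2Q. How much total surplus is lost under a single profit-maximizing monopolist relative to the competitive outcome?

DWL = 476.1

Competitive equilibrium sets price equal to marginal cost: 290 − 3Q = 106 + 2Q, so Q = 36.8 and P = 179.6.
The monopolist equates marginal revenue to marginal cost: 290 − 6Q = 106 + 2Q, so Q = 23. From demand, P = 221.
CS = ½·(290 − 179.6)·36.8 = 2031.36; PS = (179.6·36.8 − 106·36.8 − ½·2·36.8²) = 1354.24; TS = 3385.6.
CS = ½·(290 − 221)·23 = 793.5; PS = (221·23 − 106·23 − ½·2·23²) = 2116; TS = 2909.5.
DWL = 3385.6 − 2909.5 = 476.1.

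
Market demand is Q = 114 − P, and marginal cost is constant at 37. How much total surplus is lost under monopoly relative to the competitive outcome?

DWL = 741.125

Inverting demand: P = 114 − Q.
Under competition P = MC = 37, so Q = (114 − 37)/1 = 77.
A monopolist chooses Q where MR = MC. MR = 114 − 2Q; setting this equal to 37 gives Q = 38.5 and P = 75.5.
DWL is the triangle between Q = 38.5 and Q = 77: ½·(77 − 38.5)·(75.5 − 37) = 741.125.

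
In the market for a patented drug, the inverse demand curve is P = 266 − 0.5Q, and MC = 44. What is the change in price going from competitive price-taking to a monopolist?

Competitive firms price at marginal cost: P = 44, giving Q = 444.
A monopolist chooses Q where MR = MC. MR = 266 − Q; setting this equal to 44 gives Q = 222 and P = 155.
Change in price: 155 − 44 = 111.

Price rises by 111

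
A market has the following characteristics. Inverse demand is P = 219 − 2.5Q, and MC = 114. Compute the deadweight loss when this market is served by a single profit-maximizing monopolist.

Under competition P = MC = 114, so Q = (219 − 114)/2.5 = 42.
A monopolist chooses Q where MR = MC. MR = 219 − 5Q; setting this equal to 114 gives Q = 21 and P = 166.5.
DWL is the triangle between Q = 21 and Q = 42: ½·(42 − 21)·(166.5 − 114) = 551.25.

DWL = 551.25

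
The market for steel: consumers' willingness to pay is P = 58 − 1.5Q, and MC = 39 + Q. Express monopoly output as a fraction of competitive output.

Q_m/Q_c = 0.625

The monopolist equates marginal revenue to marginal cost: 58 − 3Q = 39 + Q, so Q = 4.75. From demand, P = 50.875.
Competitive equilibrium sets price equal to marginal cost: 58 − 1.5Q = 39 + Q, so Q = 7.6 and P = 46.6.
Ratio Q_m/Q_c = 4.75/7.6 = 0.625.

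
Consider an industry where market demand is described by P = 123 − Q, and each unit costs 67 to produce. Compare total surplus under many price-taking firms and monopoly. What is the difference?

TS falls by 392

Competitive firms price at marginal cost: P = 67, giving Q = 56.
CS = ½·(123 − 67)·56 = 1568; PS = (67 − 67)·56 = 0; TS = 1568.
The monopolist equates marginal revenue to marginal cost: 123 − 2Q = 67, so Q = 28. From demand, P = 95.
CS = ½·(123 − 95)·28 = 392; PS = (95 − 67)·28 = 784; TS = 1176.
Change in total surplus: 1176 − 1568 = −392.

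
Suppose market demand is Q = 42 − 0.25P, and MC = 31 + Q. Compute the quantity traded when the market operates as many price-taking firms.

Inverting demand: P = 168 − 4Q.
Under competition P = MC: 168 − 4Q = 31 + Q ⇒ Q = 27.4, P = 58.4.

Q = 27.4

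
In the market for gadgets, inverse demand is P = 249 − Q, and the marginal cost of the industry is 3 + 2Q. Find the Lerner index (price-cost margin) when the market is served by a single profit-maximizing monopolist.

A monopolist chooses Q where MR = MC. MR = 249 − 2Q; setting this equal to 3 + 2Q gives Q = 61.5 and P = 187.5.
Lerner index = (P − MC)/P = (187.5 − 126)/187.5 = 0.328.

Lerner index = 0.328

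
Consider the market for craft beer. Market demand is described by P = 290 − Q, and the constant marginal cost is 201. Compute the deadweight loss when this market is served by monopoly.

DWL = 990.125

Under competition P = MC = 201, so Q = (290 − 201)/1 = 89.
A monopolist chooses Q where MR = MC. MR = 290 − 2Q; setting this equal to 201 gives Q = 44.5 and P = 245.5.
DWL is the triangle between Q = 44.5 and Q = 89: ½·(89 − 44.5)·(245.5 − 201) = 990.125.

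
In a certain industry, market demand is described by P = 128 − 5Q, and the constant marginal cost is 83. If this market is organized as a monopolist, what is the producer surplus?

PS = 101.25

Monopoly sets MR = MC: 128 − 10Q = 83 ⇒ Q = 4.5, P = 128 − 5·4.5 = 105.5.
PS = (105.5 − 83)·4.5 = 101.25.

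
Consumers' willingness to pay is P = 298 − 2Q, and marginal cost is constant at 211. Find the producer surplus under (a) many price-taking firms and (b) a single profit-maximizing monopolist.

Competitive firms price at marginal cost: P = 211, giving Q = 43.5.
PS = (211 − 211)·43.5 = 0.
Monopoly sets MR = MC: 298 − 4Q = 211 ⇒ Q = 21.75, P = 298 − 2·21.75 = 254.5.
PS = (254.5 − 211)·21.75 = 946.125.

Competition: PS = 0; Monopoly: PS = 946.125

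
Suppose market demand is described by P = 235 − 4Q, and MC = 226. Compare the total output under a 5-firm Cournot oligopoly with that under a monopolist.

Cournot with 5 identical firms: the symmetric best-response condition is 235 − 24q = 226. Each firm produces q = 0.375, total output Q = 1.875, price P = 227.5.
A monopolist chooses Q where MR = MC. MR = 235 − 8Q; setting this equal to 226 gives Q = 1.125 and P = 230.5.

Cournot: Q = 1.875; Monopoly: Q = 1.125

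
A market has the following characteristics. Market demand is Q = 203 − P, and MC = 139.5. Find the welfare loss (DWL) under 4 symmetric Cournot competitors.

DWL = 80.645

Inverting demand: P = 203 − Q.
Perfect competition: P = MC = 139.5, so 203 − Q = 139.5 and Q = 63.5.
Cournot with 4 identical firms: the symmetric best-response condition is 203 − 5q = 139.5. Each firm produces q = 12.7, total output Q = 50.8, price P = 152.2.
DWL is the triangle between Q = 50.8 and Q = 63.5: ½·(63.5 − 50.8)·(152.2 − 139.5) = 80.645.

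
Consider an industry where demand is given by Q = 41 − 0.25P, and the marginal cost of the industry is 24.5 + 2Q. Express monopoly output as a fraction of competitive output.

Inverting demand: P = 164 − 4Q.
A monopolist chooses Q where MR = MC. MR = 164 − 8Q; setting this equal to 24.5 + 2Q gives Q = 13.95 and P = 108.2.
Under competition P = MC: 164 − 4Q = 24.5 + 2Q ⇒ Q = 23.25, P = 71.
Ratio Q_m/Q_c = 13.95/23.25 = 0.6.

Q_m/Q_c = 0.6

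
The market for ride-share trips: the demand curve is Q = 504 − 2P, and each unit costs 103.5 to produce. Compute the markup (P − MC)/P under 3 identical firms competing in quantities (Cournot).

Inverting demand: P = 252 − 0.5Q.
Cournot with 3 identical firms: the symmetric best-response condition is 252 − 2q = 103.5. Each firm produces q = 74.25, total output Q = 222.75, price P = 140.625.
Lerner index = (P − MC)/P = (140.625 − 103.5)/140.625 = 0.264.

Lerner index = 0.264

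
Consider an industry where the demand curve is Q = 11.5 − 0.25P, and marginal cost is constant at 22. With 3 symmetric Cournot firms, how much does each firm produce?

Inverting demand: P = 46 − 4Q.
In a 3-firm Cournot equilibrium, symmetry and the first-order condition give q = (46 − 22)/(16) = 1.5. So Q = 4.5 and P = 28.

q_i = 1.5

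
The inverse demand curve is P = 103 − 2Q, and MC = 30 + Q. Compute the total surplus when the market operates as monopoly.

TS = 746.06

The monopolist equates marginal revenue to marginal cost: 103 − 4Q = 30 + Q, so Q = 14.6. From demand, P = 73.8.
CS = ½·(103 − 73.8)·14.6 = 213.16; PS = (73.8·14.6 − 30·14.6 − ½·1·14.6²) = 532.9; TS = 746.06.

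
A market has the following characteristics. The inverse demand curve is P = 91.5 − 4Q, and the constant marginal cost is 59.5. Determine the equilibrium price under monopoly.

Monopoly sets MR = MC: 91.5 − 8Q = 59.5 ⇒ Q = 4, P = 91.5 − 4·4 = 75.5.

P = 75.5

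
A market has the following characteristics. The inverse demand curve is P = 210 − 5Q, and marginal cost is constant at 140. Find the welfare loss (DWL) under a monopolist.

Under competition P = MC = 140, so Q = (210 − 140)/5 = 14.
The monopolist equates marginal revenue to marginal cost: 210 − 10Q = 140, so Q = 7. From demand, P = 175.
DWL is the triangle between Q = 7 and Q = 14: ½·(14 − 7)·(175 − 140) = 122.5.

DWL = 122.5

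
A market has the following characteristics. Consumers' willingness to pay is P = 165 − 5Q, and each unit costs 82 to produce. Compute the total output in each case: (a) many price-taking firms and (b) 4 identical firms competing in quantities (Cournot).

Competition: Q = 16.6; Cournot: Q = 13.28

Under competition P = MC = 82, so Q = (165 − 82)/5 = 16.6.
In a 4-firm Cournot equilibrium, symmetry and the first-order condition give q = (165 − 82)/(25) = 3.32. So Q = 13.28 and P = 98.6.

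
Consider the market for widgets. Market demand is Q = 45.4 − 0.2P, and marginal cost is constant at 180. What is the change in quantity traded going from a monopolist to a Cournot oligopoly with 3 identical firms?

Quantity traded rises by 2.35

Inverting demand: P = 227 − 5Q.
A monopolist chooses Q where MR = MC. MR = 227 − 10Q; setting this equal to 180 gives Q = 4.7 and P = 203.5.
With 3 symmetric Cournot firms, each firm's FOC gives 227 − 20q = 180, so q = 2.35, Q = 3·2.35 = 7.05, and P = 191.75.
Change in quantity traded: 7.05 − 4.7 = 2.35.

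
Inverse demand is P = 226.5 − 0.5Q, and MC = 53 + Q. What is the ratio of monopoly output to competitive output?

Monopoly sets MR = MC: 226.5 − Q = 53 + Q ⇒ Q = 86.75, P = 226.5 − 0.5·86.75 = 183.125.
Competitive equilibrium sets price equal to marginal cost: 226.5 − 0.5Q = 53 + Q, so Q = 347/3 and P = 506/3.
Ratio Q_m/Q_c = 86.75/(347/3) = 0.75.

Q_m/Q_c = 0.75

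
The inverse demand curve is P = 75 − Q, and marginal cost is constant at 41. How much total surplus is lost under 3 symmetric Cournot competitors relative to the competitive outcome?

DWL = 36.125

Perfect competition: P = MC = 41, so 75 − Q = 41 and Q = 34.
In a 3-firm Cournot equilibrium, symmetry and the first-order condition give q = (75 − 41)/(4) = 8.5. So Q = 25.5 and P = 49.5.
DWL is the triangle between Q = 25.5 and Q = 34: ½·(34 − 25.5)·(49.5 − 41) = 36.125.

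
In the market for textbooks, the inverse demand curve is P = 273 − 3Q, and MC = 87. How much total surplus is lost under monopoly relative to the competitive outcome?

DWL = 1441.5

Perfect competition: P = MC = 87, so 273 − 3Q = 87 and Q = 62.
Monopoly sets MR = MC: 273 − 6Q = 87 ⇒ Q = 31, P = 273 − 3·31 = 180.
DWL is the triangle between Q = 31 and Q = 62: ½·(62 − 31)·(180 − 87) = 1441.5.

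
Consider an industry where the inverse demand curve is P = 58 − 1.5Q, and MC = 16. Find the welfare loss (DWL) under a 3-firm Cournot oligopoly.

Competitive firms price at marginal cost: P = 16, giving Q = 28.
In a 3-firm Cournot equilibrium, symmetry and the first-order condition give q = (58 − 16)/(6) = 7. So Q = 21 and P = 26.5.
DWL is the triangle between Q = 21 and Q = 28: ½·(28 − 21)·(26.5 − 16) = 36.75.

DWL = 36.75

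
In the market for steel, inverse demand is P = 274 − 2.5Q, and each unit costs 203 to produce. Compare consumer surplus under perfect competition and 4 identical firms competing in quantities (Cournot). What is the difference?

Consumer surplus falls by 362.952

Under competition P = MC = 203, so Q = (274 − 203)/2.5 = 28.4.
CS = ½·(274 − 203)·28.4 = 1008.2.
In a 4-firm Cournot equilibrium, symmetry and the first-order condition give q = (274 − 203)/(12.5) = 5.68. So Q = 22.72 and P = 217.2.
CS = ½·(274 − 217.2)·22.72 = 645.248.
Change in consumer surplus: 645.248 − 1008.2 = −362.952.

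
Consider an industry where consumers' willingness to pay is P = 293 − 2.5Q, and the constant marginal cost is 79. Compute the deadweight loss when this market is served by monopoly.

Perfect competition: P = MC = 79, so 293 − 2.5Q = 79 and Q = 85.6.
Monopoly sets MR = MC: 293 − 5Q = 79 ⇒ Q = 42.8, P = 293 − 2.5·42.8 = 186.
DWL is the triangle between Q = 42.8 and Q = 85.6: ½·(85.6 − 42.8)·(186 − 79) = 2289.8.

DWL = 2289.8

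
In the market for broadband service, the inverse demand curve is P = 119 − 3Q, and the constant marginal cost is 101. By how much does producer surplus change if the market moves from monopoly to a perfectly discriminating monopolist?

PS rises by 27

A monopolist chooses Q where MR = MC. MR = 119 − 6Q; setting this equal to 101 gives Q = 3 and P = 110.
PS = (110 − 101)·3 = 27.
A perfectly discriminating monopolist sells every unit with P(Q) ≥ MC(Q), so output equals the competitive quantity Q = 6. Each buyer pays their reservation price, so CS = 0 and the firm captures all surplus.
PS = ½·(119 − 101)·6 = 54.
Change in producer surplus: 54 − 27 = 27.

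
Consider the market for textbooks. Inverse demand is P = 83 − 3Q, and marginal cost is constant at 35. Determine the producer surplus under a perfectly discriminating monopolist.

Under first-degree price discrimination the firm charges each unit its demand price and produces up to where P = MC, i.e. Q = 16. Consumer surplus is zero; producer surplus equals total surplus.
PS = ½·(83 − 35)·16 = 384.

PS = 384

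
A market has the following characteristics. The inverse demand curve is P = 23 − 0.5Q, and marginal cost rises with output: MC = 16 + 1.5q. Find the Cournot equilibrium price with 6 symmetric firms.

In a 6-firm Cournot equilibrium, symmetry and the first-order condition give q = (23 − 16)/(5) = 1.4. So Q = 8.4 and P = 18.8.

P = 18.8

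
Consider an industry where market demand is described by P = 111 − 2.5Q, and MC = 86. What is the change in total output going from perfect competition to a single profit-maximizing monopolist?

Under competition P = MC = 86, so Q = (111 − 86)/2.5 = 10.
The monopolist equates marginal revenue to marginal cost: 111 − 5Q = 86, so Q = 5. From demand, P = 98.5.
Change in total output: 5 − 10 = −5.

Total output falls by 5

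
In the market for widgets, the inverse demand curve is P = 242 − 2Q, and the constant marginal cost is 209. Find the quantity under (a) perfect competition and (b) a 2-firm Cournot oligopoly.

Perfect competition: P = MC = 209, so 242 − 2Q = 209 and Q = 16.5.
Cournot with 2 identical firms: the symmetric best-response condition is 242 − 6q = 209. Each firm produces q = 5.5, total output Q = 11, price P = 220.

Competition: Q = 16.5; Cournot: Q = 11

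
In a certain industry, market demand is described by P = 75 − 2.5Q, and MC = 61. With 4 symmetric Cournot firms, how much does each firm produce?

q_i = 1.12

In a 4-firm Cournot equilibrium, symmetry and the first-order condition give q = (75 − 61)/(12.5) = 1.12. So Q = 4.48 and P = 63.8.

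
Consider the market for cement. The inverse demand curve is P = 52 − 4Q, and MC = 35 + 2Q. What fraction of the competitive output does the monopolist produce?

Monopoly sets MR = MC: 52 − 8Q = 35 + 2Q ⇒ Q = 1.7, P = 52 − 4·1.7 = 45.2.
Under competition P = MC: 52 − 4Q = 35 + 2Q ⇒ Q = 17/6, P = 122/3.
Ratio Q_m/Q_c = 1.7/(17/6) = 0.6.

Q_m/Q_c = 0.6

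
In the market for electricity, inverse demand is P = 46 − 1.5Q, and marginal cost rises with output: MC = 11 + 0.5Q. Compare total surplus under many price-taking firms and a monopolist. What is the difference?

TS falls by 56.25

Under competition P = MC: 46 − 1.5Q = 11 + 0.5Q ⇒ Q = 17.5, P = 19.75.
CS = ½·(46 − 19.75)·17.5 = 3675/16; PS = (19.75·17.5 − 11·17.5 − ½·0.5·17.5²) = 1225/16; TS = 306.25.
A monopolist chooses Q where MR = MC. MR = 46 − 3Q; setting this equal to 11 + 0.5Q gives Q = 10 and P = 31.
CS = ½·(46 − 31)·10 = 75; PS = (31·10 − 11·10 − ½·0.5·10²) = 175; TS = 250.
Change in total surplus: 250 − 306.25 = −56.25.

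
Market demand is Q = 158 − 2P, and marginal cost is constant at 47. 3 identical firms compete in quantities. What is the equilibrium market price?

P = 55

Inverting demand: P = 79 − 0.5Q.
Cournot with 3 identical firms: the symmetric best-response condition is 79 − 2q = 47. Each firm produces q = 16, total output Q = 48, price P = 55.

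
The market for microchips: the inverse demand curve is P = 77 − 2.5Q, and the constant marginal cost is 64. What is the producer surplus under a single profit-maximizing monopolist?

The monopolist equates marginal revenue to marginal cost: 77 − 5Q = 64, so Q = 2.6. From demand, P = 70.5.
PS = (70.5 − 64)·2.6 = 16.9.

PS = 16.9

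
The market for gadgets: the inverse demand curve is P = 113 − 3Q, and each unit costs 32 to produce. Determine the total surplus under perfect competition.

TS = 1093.5

Under competition P = MC = 32, so Q = (113 − 32)/3 = 27.
CS = ½·(113 − 32)·27 = 1093.5; PS = (32 − 32)·27 = 0; TS = 1093.5.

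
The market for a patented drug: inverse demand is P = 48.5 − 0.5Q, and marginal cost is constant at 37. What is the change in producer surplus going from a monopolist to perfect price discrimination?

The monopolist equates marginal revenue to marginal cost: 48.5 − Q = 37, so Q = 11.5. From demand, P = 42.75.
PS = (42.75 − 37)·11.5 = 66.125.
A perfectly discriminating monopolist sells every unit with P(Q) ≥ MC(Q), so output equals the competitive quantity Q = 23. Each buyer pays their reservation price, so CS = 0 and the firm captures all surplus.
PS = ½·(48.5 − 37)·23 = 132.25.
Change in producer surplus: 132.25 − 66.125 = 66.125.

Producer surplus rises by 66.125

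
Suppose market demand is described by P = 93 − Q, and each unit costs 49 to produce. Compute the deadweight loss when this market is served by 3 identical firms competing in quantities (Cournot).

DWL = 60.5

Perfect competition: P = MC = 49, so 93 − Q = 49 and Q = 44.
In a 3-firm Cournot equilibrium, symmetry and the first-order condition give q = (93 − 49)/(4) = 11. So Q = 33 and P = 60.
DWL is the triangle between Q = 33 and Q = 44: ½·(44 − 33)·(60 − 49) = 60.5.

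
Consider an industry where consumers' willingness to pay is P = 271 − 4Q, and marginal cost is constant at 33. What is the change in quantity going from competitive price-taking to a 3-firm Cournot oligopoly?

Perfect competition: P = MC = 33, so 271 − 4Q = 33 and Q = 59.5.
In a 3-firm Cournot equilibrium, symmetry and the first-order condition give q = (271 − 33)/(16) = 14.875. So Q = 44.625 and P = 92.5.
Change in quantity: 44.625 − 59.5 = −14.875.

Quantity falls by 14.875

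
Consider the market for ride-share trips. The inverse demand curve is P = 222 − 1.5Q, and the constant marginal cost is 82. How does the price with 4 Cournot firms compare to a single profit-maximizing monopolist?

Cournot: P = 110; Monopoly: P = 152

With 4 symmetric Cournot firms, each firm's FOC gives 222 − 7.5q = 82, so q = 56/3, Q = 4·56/3 = 224/3, and P = 110.
A monopolist chooses Q where MR = MC. MR = 222 − 3Q; setting this equal to 82 gives Q = 140/3 and P = 152.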